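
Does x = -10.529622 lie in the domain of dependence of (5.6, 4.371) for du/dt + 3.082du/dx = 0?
No. Only data at x = -7.871422 affects (5.6, 4.371). Advection has one-way propagation along characteristics.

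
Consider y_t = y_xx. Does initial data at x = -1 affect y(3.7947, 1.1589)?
Yes, for any finite x. The heat equation has infinite propagation speed, so all initial data affects all points at any t > 0.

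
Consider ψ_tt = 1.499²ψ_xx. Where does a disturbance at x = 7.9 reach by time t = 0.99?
Domain of influence: [6.41599, 9.38401]. Data at x = 7.9 spreads outward at speed 1.499.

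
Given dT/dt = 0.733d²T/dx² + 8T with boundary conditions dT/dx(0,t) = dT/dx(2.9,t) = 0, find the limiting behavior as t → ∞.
T grows unboundedly. With Neumann BCs the constant mode has diffusion eigenvalue 0, so any r > 0 makes it grow like e^(8t); solution grows exponentially.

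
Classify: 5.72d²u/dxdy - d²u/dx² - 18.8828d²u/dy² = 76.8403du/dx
Rewriting in standard form: -d²u/dx² + 5.72d²u/dxdy - 18.8828d²u/dy² - 76.8403du/dx = 0. Elliptic (discriminant = -42.8128).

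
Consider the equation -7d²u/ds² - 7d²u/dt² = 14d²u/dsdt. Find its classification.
Rewriting in standard form: -7d²u/ds² - 14d²u/dsdt - 7d²u/dt² = 0. Parabolic. (A = -7, B = -14, C = -7 gives B² - 4AC = 0.)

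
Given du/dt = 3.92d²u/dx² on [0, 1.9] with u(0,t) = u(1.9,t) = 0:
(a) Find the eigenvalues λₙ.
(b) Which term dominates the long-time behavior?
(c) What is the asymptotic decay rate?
Eigenvalues: λₙ = 3.92n²π²/1.9².
First three modes:
  n=1: λ₁ = 3.92π²/1.9² ≈ 10.717
  n=2: λ₂ = 15.68π²/1.9² ≈ 42.869 (4× faster decay)
  n=3: λ₃ = 35.28π²/1.9² ≈ 96.454 (9× faster decay)
As t → ∞, higher modes decay exponentially faster. The n=1 mode dominates: u ~ c₁ sin(πx/1.9) e^{-λ₁t}.
Decay rate: λ₁ = 3.92π²/1.9² ≈ 10.717.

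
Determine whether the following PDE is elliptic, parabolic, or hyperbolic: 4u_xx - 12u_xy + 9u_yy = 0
Coefficients: A = 4, B = -12, C = 9. B² - 4AC = 0, which is zero, so the equation is parabolic.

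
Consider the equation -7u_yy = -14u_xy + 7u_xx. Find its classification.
Rewriting in standard form: -7u_xx + 14u_xy - 7u_yy = 0. Parabolic. (A = -7, B = 14, C = -7 gives B² - 4AC = 0.)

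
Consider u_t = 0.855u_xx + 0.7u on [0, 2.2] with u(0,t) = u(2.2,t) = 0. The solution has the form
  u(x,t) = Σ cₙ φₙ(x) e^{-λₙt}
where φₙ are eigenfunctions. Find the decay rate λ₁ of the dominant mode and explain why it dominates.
Eigenvalues: λₙ = 0.855n²π²/2.2² - 0.7.
First three modes:
  n=1: λ₁ = 0.855π²/2.2² - 0.7 ≈ 1.043
  n=2: λ₂ = 3.42π²/2.2² - 0.7 ≈ 6.274
  n=3: λ₃ = 7.695π²/2.2² - 0.7 ≈ 14.991
Since 0.855π²/2.2² ≈ 1.743 > 0.7, all λₙ > 0.
The n=1 mode decays slowest → dominates as t → ∞.
Asymptotic: u ~ c₁ sin(πx/2.2) e^{-λ₁t} with decay rate λ₁ ≈ 1.043.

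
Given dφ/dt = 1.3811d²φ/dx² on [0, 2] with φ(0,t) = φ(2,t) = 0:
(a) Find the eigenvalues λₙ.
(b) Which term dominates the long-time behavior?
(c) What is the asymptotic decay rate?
Eigenvalues: λₙ = 1.3811n²π²/2².
First three modes:
  n=1: λ₁ = 1.3811π²/2² ≈ 3.408
  n=2: λ₂ = 5.5244π²/2² ≈ 13.631 (4× faster decay)
  n=3: λ₃ = 12.4299π²/2² ≈ 30.67 (9× faster decay)
As t → ∞, higher modes decay exponentially faster. The n=1 mode dominates: φ ~ c₁ sin(πx/2) e^{-λ₁t}.
Decay rate: λ₁ = 1.3811π²/2² ≈ 3.408.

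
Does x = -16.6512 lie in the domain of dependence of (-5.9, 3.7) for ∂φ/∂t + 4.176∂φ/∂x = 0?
No. Only data at x = -21.3512 affects (-5.9, 3.7). Advection has one-way propagation along characteristics.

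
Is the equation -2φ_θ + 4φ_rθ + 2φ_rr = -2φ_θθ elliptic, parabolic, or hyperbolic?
Rewriting in standard form: 2φ_rr + 4φ_rθ + 2φ_θθ - 2φ_θ = 0. Computing B² - 4AC with A = 2, B = 4, C = 2: discriminant = 0 (zero). Answer: parabolic.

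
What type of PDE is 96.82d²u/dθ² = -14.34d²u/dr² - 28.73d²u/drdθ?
Rewriting in standard form: 14.34d²u/dr² + 28.73d²u/drdθ + 96.82d²u/dθ² = 0. With A = 14.34, B = 28.73, C = 96.82, the discriminant is -4728.1823. This is an elliptic PDE.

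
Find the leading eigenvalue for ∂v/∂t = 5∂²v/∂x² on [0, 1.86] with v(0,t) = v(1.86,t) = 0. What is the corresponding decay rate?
Eigenvalues: λₙ = 5n²π²/1.86².
First three modes:
  n=1: λ₁ = 5π²/1.86² ≈ 14.264
  n=2: λ₂ = 20π²/1.86² ≈ 57.056 (4× faster decay)
  n=3: λ₃ = 45π²/1.86² ≈ 128.377 (9× faster decay)
As t → ∞, higher modes decay exponentially faster. The n=1 mode dominates: v ~ c₁ sin(πx/1.86) e^{-λ₁t}.
Decay rate: λ₁ = 5π²/1.86² ≈ 14.264.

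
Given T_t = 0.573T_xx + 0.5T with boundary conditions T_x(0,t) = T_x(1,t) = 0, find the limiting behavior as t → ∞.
T grows unboundedly. With Neumann BCs the constant mode has diffusion eigenvalue 0, so any r > 0 makes it grow like e^(0.5t); solution grows exponentially.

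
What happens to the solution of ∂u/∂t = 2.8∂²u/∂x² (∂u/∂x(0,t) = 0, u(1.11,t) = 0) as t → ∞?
u → 0. Heat escapes through the Dirichlet boundary.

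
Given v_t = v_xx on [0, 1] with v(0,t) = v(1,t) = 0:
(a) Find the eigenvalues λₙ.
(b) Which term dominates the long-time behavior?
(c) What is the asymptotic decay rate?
Eigenvalues: λₙ = n²π².
First three modes:
  n=1: λ₁ = π² ≈ 9.87
  n=2: λ₂ = 4π² ≈ 39.478 (4× faster decay)
  n=3: λ₃ = 9π² ≈ 88.826 (9× faster decay)
As t → ∞, higher modes decay exponentially faster. The n=1 mode dominates: v ~ c₁ sin(πx) e^{-λ₁t}.
Decay rate: λ₁ = π² ≈ 9.87.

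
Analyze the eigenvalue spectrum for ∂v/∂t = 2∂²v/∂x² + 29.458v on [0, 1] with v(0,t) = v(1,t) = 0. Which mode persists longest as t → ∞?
Eigenvalues: λₙ = 2n²π²/1² - 29.458.
First three modes:
  n=1: λ₁ = 2π² - 29.458 ≈ -9.719
  n=2: λ₂ = 8π² - 29.458 ≈ 49.499
  n=3: λ₃ = 18π² - 29.458 ≈ 148.195
Since 2π² ≈ 19.739 < 29.458, λ₁ < 0.
The n=1 mode grows fastest (−λₙ is largest for n=1) → dominates.
Asymptotic: v ~ c₁ sin(πx/1) e^{9.719t} (exponential growth at rate −λ₁ ≈ 9.719).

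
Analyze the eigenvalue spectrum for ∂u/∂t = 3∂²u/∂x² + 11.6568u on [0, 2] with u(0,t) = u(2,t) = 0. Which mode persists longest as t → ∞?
Eigenvalues: λₙ = 3n²π²/2² - 11.6568.
First three modes:
  n=1: λ₁ = 3π²/2² - 11.6568 ≈ -4.255
  n=2: λ₂ = 12π²/2² - 11.6568 ≈ 17.952
  n=3: λ₃ = 27π²/2² - 11.6568 ≈ 54.963
Since 3π²/2² ≈ 7.402 < 11.6568, λ₁ < 0.
The n=1 mode grows fastest (−λₙ is largest for n=1) → dominates.
Asymptotic: u ~ c₁ sin(πx/2) e^{4.255t} (exponential growth at rate −λ₁ ≈ 4.255).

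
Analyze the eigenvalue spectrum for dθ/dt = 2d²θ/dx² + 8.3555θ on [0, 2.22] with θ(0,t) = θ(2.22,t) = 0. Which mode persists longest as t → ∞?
Eigenvalues: λₙ = 2n²π²/2.22² - 8.3555.
First three modes:
  n=1: λ₁ = 2π²/2.22² - 8.3555 ≈ -4.35
  n=2: λ₂ = 8π²/2.22² - 8.3555 ≈ 7.665
  n=3: λ₃ = 18π²/2.22² - 8.3555 ≈ 27.691
Since 2π²/2.22² ≈ 4.005 < 8.3555, λ₁ < 0.
The n=1 mode grows fastest (−λₙ is largest for n=1) → dominates.
Asymptotic: θ ~ c₁ sin(πx/2.22) e^{4.35t} (exponential growth at rate −λ₁ ≈ 4.35).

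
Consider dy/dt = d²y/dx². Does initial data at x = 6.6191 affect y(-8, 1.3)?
Yes, for any finite x. The heat equation has infinite propagation speed, so all initial data affects all points at any t > 0.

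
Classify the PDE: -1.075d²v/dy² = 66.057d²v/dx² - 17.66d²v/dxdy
Rewriting in standard form: -66.057d²v/dx² + 17.66d²v/dxdy - 1.075d²v/dy² = 0. A = -66.057, B = 17.66, C = -1.075. Discriminant B² - 4AC = 27.8305. Since 27.8305 > 0, hyperbolic.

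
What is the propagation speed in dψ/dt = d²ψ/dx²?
Infinite. The heat equation is parabolic, not hyperbolic, so disturbances propagate instantly.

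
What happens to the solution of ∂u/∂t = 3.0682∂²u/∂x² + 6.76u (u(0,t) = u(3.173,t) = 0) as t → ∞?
u grows unboundedly. Reaction dominates diffusion (r=6.76 > κπ²/L²≈3.01); solution grows exponentially.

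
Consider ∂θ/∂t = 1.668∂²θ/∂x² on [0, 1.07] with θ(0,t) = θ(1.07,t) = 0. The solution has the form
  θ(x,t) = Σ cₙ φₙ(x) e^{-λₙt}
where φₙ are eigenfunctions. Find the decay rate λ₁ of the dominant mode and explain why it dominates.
Eigenvalues: λₙ = 1.668n²π²/1.07².
First three modes:
  n=1: λ₁ = 1.668π²/1.07² ≈ 14.379
  n=2: λ₂ = 6.672π²/1.07² ≈ 57.516 (4× faster decay)
  n=3: λ₃ = 15.012π²/1.07² ≈ 129.411 (9× faster decay)
As t → ∞, higher modes decay exponentially faster. The n=1 mode dominates: θ ~ c₁ sin(πx/1.07) e^{-λ₁t}.
Decay rate: λ₁ = 1.668π²/1.07² ≈ 14.379.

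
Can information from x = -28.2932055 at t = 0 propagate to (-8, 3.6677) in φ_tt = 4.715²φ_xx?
No. The domain of dependence is [-25.2932055, 9.2932055], and -28.2932055 is outside this interval.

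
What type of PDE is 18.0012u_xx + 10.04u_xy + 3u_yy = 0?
With A = 18.0012, B = 10.04, C = 3, the discriminant is -115.2128. This is an elliptic PDE.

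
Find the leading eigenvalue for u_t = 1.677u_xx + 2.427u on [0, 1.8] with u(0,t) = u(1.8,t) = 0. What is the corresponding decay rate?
Eigenvalues: λₙ = 1.677n²π²/1.8² - 2.427.
First three modes:
  n=1: λ₁ = 1.677π²/1.8² - 2.427 ≈ 2.681
  n=2: λ₂ = 6.708π²/1.8² - 2.427 ≈ 18.007
  n=3: λ₃ = 15.093π²/1.8² - 2.427 ≈ 43.549
Since 1.677π²/1.8² ≈ 5.108 > 2.427, all λₙ > 0.
The n=1 mode decays slowest → dominates as t → ∞.
Asymptotic: u ~ c₁ sin(πx/1.8) e^{-λ₁t} with decay rate λ₁ ≈ 2.681.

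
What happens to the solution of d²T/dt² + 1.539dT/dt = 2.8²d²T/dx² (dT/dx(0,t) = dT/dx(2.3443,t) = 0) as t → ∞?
T → constant (steady state). Damping (γ=1.539) dissipates the nonconstant modes; with Neumann BCs the spatial average obeys M''+γM'=0 and tends to a finite limit.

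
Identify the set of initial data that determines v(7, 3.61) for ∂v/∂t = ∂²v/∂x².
The entire real line. The heat equation has infinite propagation speed: any initial disturbance instantly affects all points (though exponentially small far away).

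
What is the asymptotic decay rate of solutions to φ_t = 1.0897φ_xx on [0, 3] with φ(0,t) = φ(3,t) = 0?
Eigenvalues: λₙ = 1.0897n²π²/3².
First three modes:
  n=1: λ₁ = 1.0897π²/3² ≈ 1.195
  n=2: λ₂ = 4.3588π²/3² ≈ 4.78 (4× faster decay)
  n=3: λ₃ = 9.8073π²/3² ≈ 10.755 (9× faster decay)
As t → ∞, higher modes decay exponentially faster. The n=1 mode dominates: φ ~ c₁ sin(πx/3) e^{-λ₁t}.
Decay rate: λ₁ = 1.0897π²/3² ≈ 1.195.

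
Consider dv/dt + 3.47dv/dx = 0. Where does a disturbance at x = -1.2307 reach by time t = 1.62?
At x = 4.3907. The characteristic carries data from (-1.2307, 0) to (4.3907, 1.62).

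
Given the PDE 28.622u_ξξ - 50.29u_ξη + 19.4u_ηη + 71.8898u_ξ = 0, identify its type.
The second-order coefficients are A = 28.622, B = -50.29, C = 19.4. Since B² - 4AC = 308.0169 > 0, this is a hyperbolic PDE.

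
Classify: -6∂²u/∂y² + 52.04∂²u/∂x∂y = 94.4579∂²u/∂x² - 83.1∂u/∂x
Rewriting in standard form: -94.4579∂²u/∂x² + 52.04∂²u/∂x∂y - 6∂²u/∂y² + 83.1∂u/∂x = 0. Hyperbolic (discriminant = 441.172).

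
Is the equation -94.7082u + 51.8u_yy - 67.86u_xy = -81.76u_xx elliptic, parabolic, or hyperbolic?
Rewriting in standard form: 81.76u_xx - 67.86u_xy + 51.8u_yy - 94.7082u = 0. Computing B² - 4AC with A = 81.76, B = -67.86, C = 51.8: discriminant = -12335.6924 (negative). Answer: elliptic.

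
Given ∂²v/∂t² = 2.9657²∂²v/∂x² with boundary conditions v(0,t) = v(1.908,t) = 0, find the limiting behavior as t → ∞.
v oscillates (no decay). Energy is conserved; the solution oscillates indefinitely as standing waves.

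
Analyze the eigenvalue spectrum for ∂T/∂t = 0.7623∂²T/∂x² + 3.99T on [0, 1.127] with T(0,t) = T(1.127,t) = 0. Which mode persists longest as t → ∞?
Eigenvalues: λₙ = 0.7623n²π²/1.127² - 3.99.
First three modes:
  n=1: λ₁ = 0.7623π²/1.127² - 3.99 ≈ 1.933
  n=2: λ₂ = 3.0492π²/1.127² - 3.99 ≈ 19.704
  n=3: λ₃ = 6.8607π²/1.127² - 3.99 ≈ 49.321
Since 0.7623π²/1.127² ≈ 5.923 > 3.99, all λₙ > 0.
The n=1 mode decays slowest → dominates as t → ∞.
Asymptotic: T ~ c₁ sin(πx/1.127) e^{-λ₁t} with decay rate λ₁ ≈ 1.933.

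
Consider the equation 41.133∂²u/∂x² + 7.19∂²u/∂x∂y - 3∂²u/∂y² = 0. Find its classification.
Hyperbolic. (A = 41.133, B = 7.19, C = -3 gives B² - 4AC = 545.2921.)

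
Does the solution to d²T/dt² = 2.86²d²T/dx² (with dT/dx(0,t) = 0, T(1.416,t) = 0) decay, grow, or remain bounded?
T oscillates (no decay). Energy is conserved; the solution oscillates indefinitely as standing waves.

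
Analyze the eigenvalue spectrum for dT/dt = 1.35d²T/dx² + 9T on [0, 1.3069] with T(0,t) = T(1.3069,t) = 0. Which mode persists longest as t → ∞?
Eigenvalues: λₙ = 1.35n²π²/1.3069² - 9.
First three modes:
  n=1: λ₁ = 1.35π²/1.3069² - 9 ≈ -1.199
  n=2: λ₂ = 5.4π²/1.3069² - 9 ≈ 22.204
  n=3: λ₃ = 12.15π²/1.3069² - 9 ≈ 61.209
Since 1.35π²/1.3069² ≈ 7.801 < 9, λ₁ < 0.
The n=1 mode grows fastest (−λₙ is largest for n=1) → dominates.
Asymptotic: T ~ c₁ sin(πx/1.3069) e^{1.199t} (exponential growth at rate −λ₁ ≈ 1.199).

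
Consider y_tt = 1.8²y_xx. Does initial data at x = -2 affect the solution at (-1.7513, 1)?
Yes. The domain of dependence is [-3.5513, 0.0487], and -2 ∈ [-3.5513, 0.0487].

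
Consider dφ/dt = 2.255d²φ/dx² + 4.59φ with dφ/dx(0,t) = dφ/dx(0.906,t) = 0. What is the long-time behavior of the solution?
As t → ∞, φ grows unboundedly. With Neumann BCs the constant mode has diffusion eigenvalue 0, so any r > 0 makes it grow like e^(4.59t); solution grows exponentially.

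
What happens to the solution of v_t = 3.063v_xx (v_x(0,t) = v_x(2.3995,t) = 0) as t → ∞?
v → constant (steady state). Heat is conserved (no flux at boundaries); solution approaches the spatial average.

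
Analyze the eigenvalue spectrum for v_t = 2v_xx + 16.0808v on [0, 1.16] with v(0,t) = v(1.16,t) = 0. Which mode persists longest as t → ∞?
Eigenvalues: λₙ = 2n²π²/1.16² - 16.0808.
First three modes:
  n=1: λ₁ = 2π²/1.16² - 16.0808 ≈ -1.411
  n=2: λ₂ = 8π²/1.16² - 16.0808 ≈ 42.597
  n=3: λ₃ = 18π²/1.16² - 16.0808 ≈ 115.944
Since 2π²/1.16² ≈ 14.669 < 16.0808, λ₁ < 0.
The n=1 mode grows fastest (−λₙ is largest for n=1) → dominates.
Asymptotic: v ~ c₁ sin(πx/1.16) e^{1.411t} (exponential growth at rate −λ₁ ≈ 1.411).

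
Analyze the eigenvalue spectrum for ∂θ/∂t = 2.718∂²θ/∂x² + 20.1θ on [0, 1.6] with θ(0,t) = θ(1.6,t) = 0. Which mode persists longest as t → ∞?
Eigenvalues: λₙ = 2.718n²π²/1.6² - 20.1.
First three modes:
  n=1: λ₁ = 2.718π²/1.6² - 20.1 ≈ -9.621
  n=2: λ₂ = 10.872π²/1.6² - 20.1 ≈ 21.815
  n=3: λ₃ = 24.462π²/1.6² - 20.1 ≈ 74.209
Since 2.718π²/1.6² ≈ 10.479 < 20.1, λ₁ < 0.
The n=1 mode grows fastest (−λₙ is largest for n=1) → dominates.
Asymptotic: θ ~ c₁ sin(πx/1.6) e^{9.621t} (exponential growth at rate −λ₁ ≈ 9.621).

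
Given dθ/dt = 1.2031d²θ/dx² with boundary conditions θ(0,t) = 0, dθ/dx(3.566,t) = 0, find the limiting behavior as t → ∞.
θ → 0. Heat escapes through the Dirichlet boundary.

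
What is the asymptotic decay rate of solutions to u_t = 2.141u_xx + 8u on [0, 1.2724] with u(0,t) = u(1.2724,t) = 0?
Eigenvalues: λₙ = 2.141n²π²/1.2724² - 8.
First three modes:
  n=1: λ₁ = 2.141π²/1.2724² - 8 ≈ 5.052
  n=2: λ₂ = 8.564π²/1.2724² - 8 ≈ 44.207
  n=3: λ₃ = 19.269π²/1.2724² - 8 ≈ 109.466
Since 2.141π²/1.2724² ≈ 13.052 > 8, all λₙ > 0.
The n=1 mode decays slowest → dominates as t → ∞.
Asymptotic: u ~ c₁ sin(πx/1.2724) e^{-λ₁t} with decay rate λ₁ ≈ 5.052.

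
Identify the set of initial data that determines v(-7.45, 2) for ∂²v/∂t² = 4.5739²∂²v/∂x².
Domain of dependence: [-16.5978, 1.6978]. Signals travel at speed 4.5739, so data within |x - -7.45| ≤ 4.5739·2 = 9.1478 can reach the point.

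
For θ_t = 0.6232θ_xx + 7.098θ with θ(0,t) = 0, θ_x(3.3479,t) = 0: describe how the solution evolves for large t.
θ grows unboundedly. Reaction dominates diffusion (r=7.098 > κπ²/(4L²)≈0.14); solution grows exponentially.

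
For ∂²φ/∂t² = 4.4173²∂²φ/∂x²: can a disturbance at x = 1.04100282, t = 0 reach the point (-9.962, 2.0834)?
No. The domain of dependence is [-19.16500282, -0.75899718], and 1.04100282 is outside this interval.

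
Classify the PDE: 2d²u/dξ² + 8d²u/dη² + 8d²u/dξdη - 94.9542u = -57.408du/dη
Rewriting in standard form: 2d²u/dξ² + 8d²u/dξdη + 8d²u/dη² + 57.408du/dη - 94.9542u = 0. A = 2, B = 8, C = 8. Discriminant B² - 4AC = 0. Since 0 = 0, parabolic.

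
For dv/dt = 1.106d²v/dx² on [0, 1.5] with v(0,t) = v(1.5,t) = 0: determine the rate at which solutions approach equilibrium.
Eigenvalues: λₙ = 1.106n²π²/1.5².
First three modes:
  n=1: λ₁ = 1.106π²/1.5² ≈ 4.851
  n=2: λ₂ = 4.424π²/1.5² ≈ 19.406 (4× faster decay)
  n=3: λ₃ = 9.954π²/1.5² ≈ 43.663 (9× faster decay)
As t → ∞, higher modes decay exponentially faster. The n=1 mode dominates: v ~ c₁ sin(πx/1.5) e^{-λ₁t}.
Decay rate: λ₁ = 1.106π²/1.5² ≈ 4.851.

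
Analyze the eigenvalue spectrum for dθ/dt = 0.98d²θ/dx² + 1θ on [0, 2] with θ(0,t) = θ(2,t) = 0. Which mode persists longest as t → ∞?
Eigenvalues: λₙ = 0.98n²π²/2² - 1.
First three modes:
  n=1: λ₁ = 0.98π²/2² - 1 ≈ 1.418
  n=2: λ₂ = 3.92π²/2² - 1 ≈ 8.672
  n=3: λ₃ = 8.82π²/2² - 1 ≈ 20.762
Since 0.98π²/2² ≈ 2.418 > 1, all λₙ > 0.
The n=1 mode decays slowest → dominates as t → ∞.
Asymptotic: θ ~ c₁ sin(πx/2) e^{-λ₁t} with decay rate λ₁ ≈ 1.418.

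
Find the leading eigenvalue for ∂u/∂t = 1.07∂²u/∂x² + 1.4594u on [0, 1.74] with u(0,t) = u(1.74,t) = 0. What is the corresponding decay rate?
Eigenvalues: λₙ = 1.07n²π²/1.74² - 1.4594.
First three modes:
  n=1: λ₁ = 1.07π²/1.74² - 1.4594 ≈ 2.029
  n=2: λ₂ = 4.28π²/1.74² - 1.4594 ≈ 12.493
  n=3: λ₃ = 9.63π²/1.74² - 1.4594 ≈ 29.933
Since 1.07π²/1.74² ≈ 3.488 > 1.4594, all λₙ > 0.
The n=1 mode decays slowest → dominates as t → ∞.
Asymptotic: u ~ c₁ sin(πx/1.74) e^{-λ₁t} with decay rate λ₁ ≈ 2.029.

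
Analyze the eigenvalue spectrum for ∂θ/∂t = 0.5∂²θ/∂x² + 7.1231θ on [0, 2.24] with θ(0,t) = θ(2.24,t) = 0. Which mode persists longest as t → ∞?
Eigenvalues: λₙ = 0.5n²π²/2.24² - 7.1231.
First three modes:
  n=1: λ₁ = 0.5π²/2.24² - 7.1231 ≈ -6.14
  n=2: λ₂ = 2π²/2.24² - 7.1231 ≈ -3.189
  n=3: λ₃ = 4.5π²/2.24² - 7.1231 ≈ 1.728
Since 0.5π²/2.24² ≈ 0.983 < 7.1231, λ₁ < 0.
The n=1 mode grows fastest (−λₙ is largest for n=1) → dominates.
Asymptotic: θ ~ c₁ sin(πx/2.24) e^{6.14t} (exponential growth at rate −λ₁ ≈ 6.14).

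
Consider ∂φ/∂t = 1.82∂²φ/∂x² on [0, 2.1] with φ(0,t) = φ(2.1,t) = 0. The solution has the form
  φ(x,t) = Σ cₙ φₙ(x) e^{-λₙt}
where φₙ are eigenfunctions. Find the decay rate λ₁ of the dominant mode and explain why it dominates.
Eigenvalues: λₙ = 1.82n²π²/2.1².
First three modes:
  n=1: λ₁ = 1.82π²/2.1² ≈ 4.073
  n=2: λ₂ = 7.28π²/2.1² ≈ 16.293 (4× faster decay)
  n=3: λ₃ = 16.38π²/2.1² ≈ 36.659 (9× faster decay)
As t → ∞, higher modes decay exponentially faster. The n=1 mode dominates: φ ~ c₁ sin(πx/2.1) e^{-λ₁t}.
Decay rate: λ₁ = 1.82π²/2.1² ≈ 4.073.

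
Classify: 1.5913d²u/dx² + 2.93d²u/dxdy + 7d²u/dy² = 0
Elliptic (discriminant = -35.9715).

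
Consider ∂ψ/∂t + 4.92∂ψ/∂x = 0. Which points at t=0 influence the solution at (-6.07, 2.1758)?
A single point: x = -16.774936. The characteristic through (-6.07, 2.1758) is x - 4.92t = const, so x = -6.07 - 4.92·2.1758 = -16.774936.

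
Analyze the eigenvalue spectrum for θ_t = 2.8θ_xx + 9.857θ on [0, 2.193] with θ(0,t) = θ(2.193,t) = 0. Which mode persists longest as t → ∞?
Eigenvalues: λₙ = 2.8n²π²/2.193² - 9.857.
First three modes:
  n=1: λ₁ = 2.8π²/2.193² - 9.857 ≈ -4.111
  n=2: λ₂ = 11.2π²/2.193² - 9.857 ≈ 13.128
  n=3: λ₃ = 25.2π²/2.193² - 9.857 ≈ 41.859
Since 2.8π²/2.193² ≈ 5.746 < 9.857, λ₁ < 0.
The n=1 mode grows fastest (−λₙ is largest for n=1) → dominates.
Asymptotic: θ ~ c₁ sin(πx/2.193) e^{4.111t} (exponential growth at rate −λ₁ ≈ 4.111).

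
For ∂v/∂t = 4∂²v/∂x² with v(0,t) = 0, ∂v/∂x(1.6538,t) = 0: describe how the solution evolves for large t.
v → 0. Heat escapes through the Dirichlet boundary.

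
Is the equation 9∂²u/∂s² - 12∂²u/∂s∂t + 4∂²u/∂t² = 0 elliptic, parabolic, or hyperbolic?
Computing B² - 4AC with A = 9, B = -12, C = 4: discriminant = 0 (zero). Answer: parabolic.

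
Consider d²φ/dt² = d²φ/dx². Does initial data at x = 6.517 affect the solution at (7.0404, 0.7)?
Yes. The domain of dependence is [6.3404, 7.7404], and 6.517 ∈ [6.3404, 7.7404].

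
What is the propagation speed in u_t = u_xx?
Infinite. The heat equation is parabolic, not hyperbolic, so disturbances propagate instantly.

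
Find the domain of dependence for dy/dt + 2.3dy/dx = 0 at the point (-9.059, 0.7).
A single point: x = -10.669. The characteristic through (-9.059, 0.7) is x - 2.3t = const, so x = -9.059 - 2.3·0.7 = -10.669.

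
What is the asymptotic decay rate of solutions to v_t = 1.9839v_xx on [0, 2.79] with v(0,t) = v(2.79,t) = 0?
Eigenvalues: λₙ = 1.9839n²π²/2.79².
First three modes:
  n=1: λ₁ = 1.9839π²/2.79² ≈ 2.515
  n=2: λ₂ = 7.9356π²/2.79² ≈ 10.062 (4× faster decay)
  n=3: λ₃ = 17.8551π²/2.79² ≈ 22.639 (9× faster decay)
As t → ∞, higher modes decay exponentially faster. The n=1 mode dominates: v ~ c₁ sin(πx/2.79) e^{-λ₁t}.
Decay rate: λ₁ = 1.9839π²/2.79² ≈ 2.515.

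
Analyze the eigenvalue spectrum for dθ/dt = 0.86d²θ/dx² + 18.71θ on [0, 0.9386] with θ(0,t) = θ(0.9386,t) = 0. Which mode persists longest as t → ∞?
Eigenvalues: λₙ = 0.86n²π²/0.9386² - 18.71.
First three modes:
  n=1: λ₁ = 0.86π²/0.9386² - 18.71 ≈ -9.075
  n=2: λ₂ = 3.44π²/0.9386² - 18.71 ≈ 19.829
  n=3: λ₃ = 7.74π²/0.9386² - 18.71 ≈ 68.002
Since 0.86π²/0.9386² ≈ 9.635 < 18.71, λ₁ < 0.
The n=1 mode grows fastest (−λₙ is largest for n=1) → dominates.
Asymptotic: θ ~ c₁ sin(πx/0.9386) e^{9.075t} (exponential growth at rate −λ₁ ≈ 9.075).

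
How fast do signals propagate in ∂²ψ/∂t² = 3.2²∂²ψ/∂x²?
Speed = 3.2. Information travels along characteristics x = x₀ ± 3.2t.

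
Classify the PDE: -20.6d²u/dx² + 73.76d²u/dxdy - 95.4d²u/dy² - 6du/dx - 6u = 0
A = -20.6, B = 73.76, C = -95.4. Discriminant B² - 4AC = -2420.4224. Since -2420.4224 < 0, elliptic.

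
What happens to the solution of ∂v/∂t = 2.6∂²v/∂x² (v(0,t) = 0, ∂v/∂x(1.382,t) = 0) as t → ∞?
v → 0. Heat escapes through the Dirichlet boundary.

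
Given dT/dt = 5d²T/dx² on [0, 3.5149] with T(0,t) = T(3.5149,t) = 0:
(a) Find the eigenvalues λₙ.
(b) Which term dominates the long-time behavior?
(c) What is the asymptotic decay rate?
Eigenvalues: λₙ = 5n²π²/3.5149².
First three modes:
  n=1: λ₁ = 5π²/3.5149² ≈ 3.994
  n=2: λ₂ = 20π²/3.5149² ≈ 15.977 (4× faster decay)
  n=3: λ₃ = 45π²/3.5149² ≈ 35.949 (9× faster decay)
As t → ∞, higher modes decay exponentially faster. The n=1 mode dominates: T ~ c₁ sin(πx/3.5149) e^{-λ₁t}.
Decay rate: λ₁ = 5π²/3.5149² ≈ 3.994.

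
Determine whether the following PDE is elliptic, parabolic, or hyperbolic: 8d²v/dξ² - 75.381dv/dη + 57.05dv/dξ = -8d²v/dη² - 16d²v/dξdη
Rewriting in standard form: 8d²v/dξ² + 16d²v/dξdη + 8d²v/dη² + 57.05dv/dξ - 75.381dv/dη = 0. Coefficients: A = 8, B = 16, C = 8. B² - 4AC = 0, which is zero, so the equation is parabolic.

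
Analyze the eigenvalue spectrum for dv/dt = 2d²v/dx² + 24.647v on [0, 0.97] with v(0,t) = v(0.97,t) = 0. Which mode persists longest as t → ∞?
Eigenvalues: λₙ = 2n²π²/0.97² - 24.647.
First three modes:
  n=1: λ₁ = 2π²/0.97² - 24.647 ≈ -3.668
  n=2: λ₂ = 8π²/0.97² - 24.647 ≈ 59.269
  n=3: λ₃ = 18π²/0.97² - 24.647 ≈ 164.165
Since 2π²/0.97² ≈ 20.979 < 24.647, λ₁ < 0.
The n=1 mode grows fastest (−λₙ is largest for n=1) → dominates.
Asymptotic: v ~ c₁ sin(πx/0.97) e^{3.668t} (exponential growth at rate −λ₁ ≈ 3.668).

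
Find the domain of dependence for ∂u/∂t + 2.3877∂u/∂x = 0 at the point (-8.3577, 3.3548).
A single point: x = -16.36795596. The characteristic through (-8.3577, 3.3548) is x - 2.3877t = const, so x = -8.3577 - 2.3877·3.3548 = -16.36795596.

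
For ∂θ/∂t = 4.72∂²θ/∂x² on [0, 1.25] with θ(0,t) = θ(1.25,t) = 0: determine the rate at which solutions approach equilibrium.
Eigenvalues: λₙ = 4.72n²π²/1.25².
First three modes:
  n=1: λ₁ = 4.72π²/1.25² ≈ 29.814
  n=2: λ₂ = 18.88π²/1.25² ≈ 119.256 (4× faster decay)
  n=3: λ₃ = 42.48π²/1.25² ≈ 268.327 (9× faster decay)
As t → ∞, higher modes decay exponentially faster. The n=1 mode dominates: θ ~ c₁ sin(πx/1.25) e^{-λ₁t}.
Decay rate: λ₁ = 4.72π²/1.25² ≈ 29.814.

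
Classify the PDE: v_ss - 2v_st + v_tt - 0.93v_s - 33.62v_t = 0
A = 1, B = -2, C = 1. Discriminant B² - 4AC = 0. Since 0 = 0, parabolic.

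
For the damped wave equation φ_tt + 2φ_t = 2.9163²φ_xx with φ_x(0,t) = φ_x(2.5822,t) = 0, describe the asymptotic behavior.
φ → constant (steady state). Damping (γ=2) dissipates the nonconstant modes; with Neumann BCs the spatial average obeys M''+γM'=0 and tends to a finite limit.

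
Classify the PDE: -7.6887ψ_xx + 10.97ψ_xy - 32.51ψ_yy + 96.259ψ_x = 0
A = -7.6887, B = 10.97, C = -32.51. Discriminant B² - 4AC = -879.497648. Since -879.497648 < 0, elliptic.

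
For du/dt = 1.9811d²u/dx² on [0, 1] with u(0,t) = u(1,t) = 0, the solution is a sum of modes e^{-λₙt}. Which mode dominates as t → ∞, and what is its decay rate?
Eigenvalues: λₙ = 1.9811n²π².
First three modes:
  n=1: λ₁ = 1.9811π² ≈ 19.553
  n=2: λ₂ = 7.9244π² ≈ 78.211 (4× faster decay)
  n=3: λ₃ = 17.8299π² ≈ 175.974 (9× faster decay)
As t → ∞, higher modes decay exponentially faster. The n=1 mode dominates: u ~ c₁ sin(πx) e^{-λ₁t}.
Decay rate: λ₁ = 1.9811π² ≈ 19.553.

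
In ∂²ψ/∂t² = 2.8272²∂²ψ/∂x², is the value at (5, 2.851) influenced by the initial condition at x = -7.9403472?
No. The domain of dependence is [-3.0603472, 13.0603472], and -7.9403472 is outside this interval.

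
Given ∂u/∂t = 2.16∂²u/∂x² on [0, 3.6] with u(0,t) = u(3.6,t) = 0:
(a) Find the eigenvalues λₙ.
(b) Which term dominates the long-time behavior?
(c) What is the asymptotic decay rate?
Eigenvalues: λₙ = 2.16n²π²/3.6².
First three modes:
  n=1: λ₁ = 2.16π²/3.6² ≈ 1.645
  n=2: λ₂ = 8.64π²/3.6² ≈ 6.58 (4× faster decay)
  n=3: λ₃ = 19.44π²/3.6² ≈ 14.804 (9× faster decay)
As t → ∞, higher modes decay exponentially faster. The n=1 mode dominates: u ~ c₁ sin(πx/3.6) e^{-λ₁t}.
Decay rate: λ₁ = 2.16π²/3.6² ≈ 1.645.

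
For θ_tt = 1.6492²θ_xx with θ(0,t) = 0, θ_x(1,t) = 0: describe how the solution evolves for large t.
θ oscillates (no decay). Energy is conserved; the solution oscillates indefinitely as standing waves.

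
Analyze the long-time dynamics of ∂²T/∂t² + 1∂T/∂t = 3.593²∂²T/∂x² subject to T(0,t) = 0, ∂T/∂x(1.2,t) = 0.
Long-time behavior: T → 0. Damping (γ=1) dissipates energy; oscillations decay exponentially.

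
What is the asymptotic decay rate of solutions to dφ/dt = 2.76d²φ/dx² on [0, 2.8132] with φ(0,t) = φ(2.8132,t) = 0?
Eigenvalues: λₙ = 2.76n²π²/2.8132².
First three modes:
  n=1: λ₁ = 2.76π²/2.8132² ≈ 3.442
  n=2: λ₂ = 11.04π²/2.8132² ≈ 13.768 (4× faster decay)
  n=3: λ₃ = 24.84π²/2.8132² ≈ 30.978 (9× faster decay)
As t → ∞, higher modes decay exponentially faster. The n=1 mode dominates: φ ~ c₁ sin(πx/2.8132) e^{-λ₁t}.
Decay rate: λ₁ = 2.76π²/2.8132² ≈ 3.442.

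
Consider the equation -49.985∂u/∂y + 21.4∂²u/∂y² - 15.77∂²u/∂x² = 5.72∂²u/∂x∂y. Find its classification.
Rewriting in standard form: -15.77∂²u/∂x² - 5.72∂²u/∂x∂y + 21.4∂²u/∂y² - 49.985∂u/∂y = 0. Hyperbolic. (A = -15.77, B = -5.72, C = 21.4 gives B² - 4AC = 1382.6304.)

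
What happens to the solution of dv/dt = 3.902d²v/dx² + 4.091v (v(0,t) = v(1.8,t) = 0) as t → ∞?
v → 0. Diffusion dominates reaction (r=4.091 < κπ²/L²≈11.89); solution decays.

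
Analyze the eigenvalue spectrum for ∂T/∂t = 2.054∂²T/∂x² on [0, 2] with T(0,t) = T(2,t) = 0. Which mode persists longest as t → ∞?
Eigenvalues: λₙ = 2.054n²π²/2².
First three modes:
  n=1: λ₁ = 2.054π²/2² ≈ 5.068
  n=2: λ₂ = 8.216π²/2² ≈ 20.272 (4× faster decay)
  n=3: λ₃ = 18.486π²/2² ≈ 45.612 (9× faster decay)
As t → ∞, higher modes decay exponentially faster. The n=1 mode dominates: T ~ c₁ sin(πx/2) e^{-λ₁t}.
Decay rate: λ₁ = 2.054π²/2² ≈ 5.068.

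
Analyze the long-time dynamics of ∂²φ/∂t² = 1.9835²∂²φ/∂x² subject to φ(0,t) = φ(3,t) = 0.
Long-time behavior: φ oscillates (no decay). Energy is conserved; the solution oscillates indefinitely as standing waves.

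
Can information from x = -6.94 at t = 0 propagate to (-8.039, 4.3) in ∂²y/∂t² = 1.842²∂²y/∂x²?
Yes. The domain of dependence is [-15.9596, -0.1184], and -6.94 ∈ [-15.9596, -0.1184].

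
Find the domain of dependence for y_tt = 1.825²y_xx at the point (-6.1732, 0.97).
Domain of dependence: [-7.94345, -4.40295]. Signals travel at speed 1.825, so data within |x - -6.1732| ≤ 1.825·0.97 = 1.77025 can reach the point.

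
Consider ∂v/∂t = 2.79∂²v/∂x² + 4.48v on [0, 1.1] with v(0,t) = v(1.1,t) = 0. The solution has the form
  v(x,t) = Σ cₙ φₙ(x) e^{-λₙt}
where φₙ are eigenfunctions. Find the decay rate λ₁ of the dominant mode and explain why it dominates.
Eigenvalues: λₙ = 2.79n²π²/1.1² - 4.48.
First three modes:
  n=1: λ₁ = 2.79π²/1.1² - 4.48 ≈ 18.277
  n=2: λ₂ = 11.16π²/1.1² - 4.48 ≈ 86.549
  n=3: λ₃ = 25.11π²/1.1² - 4.48 ≈ 200.335
Since 2.79π²/1.1² ≈ 22.757 > 4.48, all λₙ > 0.
The n=1 mode decays slowest → dominates as t → ∞.
Asymptotic: v ~ c₁ sin(πx/1.1) e^{-λ₁t} with decay rate λ₁ ≈ 18.277.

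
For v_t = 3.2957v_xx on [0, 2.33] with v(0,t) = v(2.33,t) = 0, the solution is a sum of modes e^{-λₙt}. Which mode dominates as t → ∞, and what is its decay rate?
Eigenvalues: λₙ = 3.2957n²π²/2.33².
First three modes:
  n=1: λ₁ = 3.2957π²/2.33² ≈ 5.992
  n=2: λ₂ = 13.1828π²/2.33² ≈ 23.966 (4× faster decay)
  n=3: λ₃ = 29.6613π²/2.33² ≈ 53.924 (9× faster decay)
As t → ∞, higher modes decay exponentially faster. The n=1 mode dominates: v ~ c₁ sin(πx/2.33) e^{-λ₁t}.
Decay rate: λ₁ = 3.2957π²/2.33² ≈ 5.992.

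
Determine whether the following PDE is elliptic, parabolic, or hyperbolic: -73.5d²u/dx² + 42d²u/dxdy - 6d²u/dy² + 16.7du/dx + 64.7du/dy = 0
Coefficients: A = -73.5, B = 42, C = -6. B² - 4AC = 0, which is zero, so the equation is parabolic.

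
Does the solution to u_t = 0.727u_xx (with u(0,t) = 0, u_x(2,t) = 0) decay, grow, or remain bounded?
u → 0. Heat escapes through the Dirichlet boundary.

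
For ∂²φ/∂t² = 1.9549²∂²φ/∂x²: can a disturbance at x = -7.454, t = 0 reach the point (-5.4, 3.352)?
Yes. The domain of dependence is [-11.9528248, 1.1528248], and -7.454 ∈ [-11.9528248, 1.1528248].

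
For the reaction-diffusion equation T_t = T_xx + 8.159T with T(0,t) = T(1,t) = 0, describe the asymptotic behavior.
T → 0. Diffusion dominates reaction (r=8.159 < κπ²/L²≈9.87); solution decays.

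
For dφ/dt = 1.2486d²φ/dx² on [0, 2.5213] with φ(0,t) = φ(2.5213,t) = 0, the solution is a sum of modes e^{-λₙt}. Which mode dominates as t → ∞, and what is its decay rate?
Eigenvalues: λₙ = 1.2486n²π²/2.5213².
First three modes:
  n=1: λ₁ = 1.2486π²/2.5213² ≈ 1.939
  n=2: λ₂ = 4.9944π²/2.5213² ≈ 7.754 (4× faster decay)
  n=3: λ₃ = 11.2374π²/2.5213² ≈ 17.447 (9× faster decay)
As t → ∞, higher modes decay exponentially faster. The n=1 mode dominates: φ ~ c₁ sin(πx/2.5213) e^{-λ₁t}.
Decay rate: λ₁ = 1.2486π²/2.5213² ≈ 1.939.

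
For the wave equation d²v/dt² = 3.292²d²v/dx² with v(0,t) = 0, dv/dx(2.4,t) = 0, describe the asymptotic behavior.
v oscillates (no decay). Energy is conserved; the solution oscillates indefinitely as standing waves.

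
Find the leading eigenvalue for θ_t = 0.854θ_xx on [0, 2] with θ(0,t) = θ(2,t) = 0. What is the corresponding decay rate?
Eigenvalues: λₙ = 0.854n²π²/2².
First three modes:
  n=1: λ₁ = 0.854π²/2² ≈ 2.107
  n=2: λ₂ = 3.416π²/2² ≈ 8.429 (4× faster decay)
  n=3: λ₃ = 7.686π²/2² ≈ 18.964 (9× faster decay)
As t → ∞, higher modes decay exponentially faster. The n=1 mode dominates: θ ~ c₁ sin(πx/2) e^{-λ₁t}.
Decay rate: λ₁ = 0.854π²/2² ≈ 2.107.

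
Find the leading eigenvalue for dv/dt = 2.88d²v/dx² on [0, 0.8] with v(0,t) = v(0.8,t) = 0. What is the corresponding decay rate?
Eigenvalues: λₙ = 2.88n²π²/0.8².
First three modes:
  n=1: λ₁ = 2.88π²/0.8² ≈ 44.413
  n=2: λ₂ = 11.52π²/0.8² ≈ 177.653 (4× faster decay)
  n=3: λ₃ = 25.92π²/0.8² ≈ 399.719 (9× faster decay)
As t → ∞, higher modes decay exponentially faster. The n=1 mode dominates: v ~ c₁ sin(πx/0.8) e^{-λ₁t}.
Decay rate: λ₁ = 2.88π²/0.8² ≈ 44.413.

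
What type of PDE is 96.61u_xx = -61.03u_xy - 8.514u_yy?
Rewriting in standard form: 96.61u_xx + 61.03u_xy + 8.514u_yy = 0. With A = 96.61, B = 61.03, C = 8.514, the discriminant is 434.51074. This is a hyperbolic PDE.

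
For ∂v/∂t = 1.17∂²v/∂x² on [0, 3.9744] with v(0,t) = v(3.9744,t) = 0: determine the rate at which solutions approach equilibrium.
Eigenvalues: λₙ = 1.17n²π²/3.9744².
First three modes:
  n=1: λ₁ = 1.17π²/3.9744² ≈ 0.731
  n=2: λ₂ = 4.68π²/3.9744² ≈ 2.924 (4× faster decay)
  n=3: λ₃ = 10.53π²/3.9744² ≈ 6.579 (9× faster decay)
As t → ∞, higher modes decay exponentially faster. The n=1 mode dominates: v ~ c₁ sin(πx/3.9744) e^{-λ₁t}.
Decay rate: λ₁ = 1.17π²/3.9744² ≈ 0.731.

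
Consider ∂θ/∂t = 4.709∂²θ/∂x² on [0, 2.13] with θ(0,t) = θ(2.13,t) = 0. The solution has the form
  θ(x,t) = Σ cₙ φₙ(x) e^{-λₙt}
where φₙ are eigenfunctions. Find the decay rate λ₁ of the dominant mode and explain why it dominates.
Eigenvalues: λₙ = 4.709n²π²/2.13².
First three modes:
  n=1: λ₁ = 4.709π²/2.13² ≈ 10.244
  n=2: λ₂ = 18.836π²/2.13² ≈ 40.976 (4× faster decay)
  n=3: λ₃ = 42.381π²/2.13² ≈ 92.196 (9× faster decay)
As t → ∞, higher modes decay exponentially faster. The n=1 mode dominates: θ ~ c₁ sin(πx/2.13) e^{-λ₁t}.
Decay rate: λ₁ = 4.709π²/2.13² ≈ 10.244.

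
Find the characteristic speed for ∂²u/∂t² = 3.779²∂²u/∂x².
Speed = 3.779. Information travels along characteristics x = x₀ ± 3.779t.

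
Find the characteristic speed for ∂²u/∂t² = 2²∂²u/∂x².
Speed = 2. Information travels along characteristics x = x₀ ± 2t.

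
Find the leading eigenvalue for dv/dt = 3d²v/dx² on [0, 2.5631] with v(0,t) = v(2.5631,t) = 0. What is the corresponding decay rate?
Eigenvalues: λₙ = 3n²π²/2.5631².
First three modes:
  n=1: λ₁ = 3π²/2.5631² ≈ 4.507
  n=2: λ₂ = 12π²/2.5631² ≈ 18.028 (4× faster decay)
  n=3: λ₃ = 27π²/2.5631² ≈ 40.563 (9× faster decay)
As t → ∞, higher modes decay exponentially faster. The n=1 mode dominates: v ~ c₁ sin(πx/2.5631) e^{-λ₁t}.
Decay rate: λ₁ = 3π²/2.5631² ≈ 4.507.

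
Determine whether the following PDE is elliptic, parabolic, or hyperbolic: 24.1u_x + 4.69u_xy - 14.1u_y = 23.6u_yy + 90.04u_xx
Rewriting in standard form: -90.04u_xx + 4.69u_xy - 23.6u_yy + 24.1u_x - 14.1u_y = 0. Coefficients: A = -90.04, B = 4.69, C = -23.6. B² - 4AC = -8477.7799, which is negative, so the equation is elliptic.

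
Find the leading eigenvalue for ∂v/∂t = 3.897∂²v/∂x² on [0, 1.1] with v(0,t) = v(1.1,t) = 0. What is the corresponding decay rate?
Eigenvalues: λₙ = 3.897n²π²/1.1².
First three modes:
  n=1: λ₁ = 3.897π²/1.1² ≈ 31.787
  n=2: λ₂ = 15.588π²/1.1² ≈ 127.147 (4× faster decay)
  n=3: λ₃ = 35.073π²/1.1² ≈ 286.08 (9× faster decay)
As t → ∞, higher modes decay exponentially faster. The n=1 mode dominates: v ~ c₁ sin(πx/1.1) e^{-λ₁t}.
Decay rate: λ₁ = 3.897π²/1.1² ≈ 31.787.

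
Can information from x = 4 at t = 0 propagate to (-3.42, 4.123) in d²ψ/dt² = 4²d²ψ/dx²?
Yes. The domain of dependence is [-19.912, 13.072], and 4 ∈ [-19.912, 13.072].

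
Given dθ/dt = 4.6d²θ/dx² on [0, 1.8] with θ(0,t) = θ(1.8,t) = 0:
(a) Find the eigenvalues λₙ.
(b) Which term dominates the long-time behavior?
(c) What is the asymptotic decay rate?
Eigenvalues: λₙ = 4.6n²π²/1.8².
First three modes:
  n=1: λ₁ = 4.6π²/1.8² ≈ 14.012
  n=2: λ₂ = 18.4π²/1.8² ≈ 56.05 (4× faster decay)
  n=3: λ₃ = 41.4π²/1.8² ≈ 126.112 (9× faster decay)
As t → ∞, higher modes decay exponentially faster. The n=1 mode dominates: θ ~ c₁ sin(πx/1.8) e^{-λ₁t}.
Decay rate: λ₁ = 4.6π²/1.8² ≈ 14.012.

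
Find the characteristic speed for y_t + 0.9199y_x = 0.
Speed = 0.9199. Information travels along x - 0.9199t = const (rightward).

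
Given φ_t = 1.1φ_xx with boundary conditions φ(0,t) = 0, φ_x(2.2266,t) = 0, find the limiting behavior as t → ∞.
φ → 0. Heat escapes through the Dirichlet boundary.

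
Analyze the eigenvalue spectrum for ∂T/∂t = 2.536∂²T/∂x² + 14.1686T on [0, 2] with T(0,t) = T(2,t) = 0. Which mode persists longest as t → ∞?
Eigenvalues: λₙ = 2.536n²π²/2² - 14.1686.
First three modes:
  n=1: λ₁ = 2.536π²/2² - 14.1686 ≈ -7.911
  n=2: λ₂ = 10.144π²/2² - 14.1686 ≈ 10.861
  n=3: λ₃ = 22.824π²/2² - 14.1686 ≈ 42.147
Since 2.536π²/2² ≈ 6.257 < 14.1686, λ₁ < 0.
The n=1 mode grows fastest (−λₙ is largest for n=1) → dominates.
Asymptotic: T ~ c₁ sin(πx/2) e^{7.911t} (exponential growth at rate −λ₁ ≈ 7.911).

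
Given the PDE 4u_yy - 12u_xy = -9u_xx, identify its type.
Rewriting in standard form: 9u_xx - 12u_xy + 4u_yy = 0. The second-order coefficients are A = 9, B = -12, C = 4. Since B² - 4AC = 0 = 0, this is a parabolic PDE.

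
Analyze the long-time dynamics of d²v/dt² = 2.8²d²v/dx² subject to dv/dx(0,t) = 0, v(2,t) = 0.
Long-time behavior: v oscillates (no decay). Energy is conserved; the solution oscillates indefinitely as standing waves.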